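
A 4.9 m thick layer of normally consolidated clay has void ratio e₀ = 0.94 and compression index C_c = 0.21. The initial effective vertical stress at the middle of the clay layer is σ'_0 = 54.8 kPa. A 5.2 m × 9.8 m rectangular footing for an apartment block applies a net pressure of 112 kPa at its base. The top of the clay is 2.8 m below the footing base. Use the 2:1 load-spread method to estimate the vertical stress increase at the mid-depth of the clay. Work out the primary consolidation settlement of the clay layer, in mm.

Mid-depth of clay below the footing base: z = 2.8 + 4.9/2 = 5.25 m.
Stress increase at mid-clay by the 2:1 spreading method:
Δσ = qBL/((B+z)(L+z)) = 112×5.2×9.8/((5.2+5.25)(9.8+5.25)) = 36.291 kPa
Final effective stress: σ'_f = σ'_0 + Δσ = 54.8 + 36.291 = 91.091 kPa.
Normally consolidated clay, so the full stress increment lies on the virgin compression line:
S_c = C_c·H/(1+e₀)·log₁₀(σ'_f/σ'_0) = 0.21×4.9/(1+0.94)×log₁₀(91.091/54.8)
    = 0.53041 × 0.22069 = 0.1171 m

S_c ≈ 117 mm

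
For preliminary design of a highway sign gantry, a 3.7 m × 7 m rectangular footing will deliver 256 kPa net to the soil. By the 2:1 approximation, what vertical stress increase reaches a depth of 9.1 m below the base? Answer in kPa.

By the 2:1 method the load spreads at 1 horizontal : 2 vertical, so at depth z the loaded area has grown by z in each plan dimension:
Δσ = qBL/((B+z)(L+z)) = 256×3.7×7/((3.7+9.1)(7+9.1)) = 32.174 kPa

Δσ_z ≈ 32.2 kPa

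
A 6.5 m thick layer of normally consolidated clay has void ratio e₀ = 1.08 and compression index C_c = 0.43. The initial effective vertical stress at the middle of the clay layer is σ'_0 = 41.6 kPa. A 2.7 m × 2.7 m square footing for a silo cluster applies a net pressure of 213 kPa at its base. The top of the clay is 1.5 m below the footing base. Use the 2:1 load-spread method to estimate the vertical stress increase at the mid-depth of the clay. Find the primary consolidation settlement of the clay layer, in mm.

Mid-depth of clay below the footing base: z = 1.5 + 6.5/2 = 4.75 m.
Stress increase at mid-clay by the 2:1 spreading method:
Δσ = qBL/((B+z)(L+z)) = 213×2.7×2.7/((2.7+4.75)(2.7+4.75)) = 27.977 kPa
Final effective stress: σ'_f = σ'_0 + Δσ = 41.6 + 27.977 = 69.577 kPa.
Normally consolidated clay, so the full stress increment lies on the virgin compression line:
S_c = C_c·H/(1+e₀)·log₁₀(σ'_f/σ'_0) = 0.43×6.5/(1+1.08)×log₁₀(69.577/41.6)
    = 1.3438 × 0.22337 = 0.3002 m

S_c ≈ 300 mm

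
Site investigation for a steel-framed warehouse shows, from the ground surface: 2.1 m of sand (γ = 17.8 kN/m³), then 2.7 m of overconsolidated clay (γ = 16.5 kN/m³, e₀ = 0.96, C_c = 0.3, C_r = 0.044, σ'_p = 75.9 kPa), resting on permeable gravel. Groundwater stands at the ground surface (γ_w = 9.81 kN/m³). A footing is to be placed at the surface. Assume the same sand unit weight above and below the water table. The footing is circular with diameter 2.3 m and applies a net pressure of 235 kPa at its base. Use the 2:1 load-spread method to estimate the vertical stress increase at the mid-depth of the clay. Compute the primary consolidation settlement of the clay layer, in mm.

Mid-depth of clay below the ground surface: z = 2.1 + 2.7/2 = 3.45 m.
Total vertical stress at mid-clay: σ_v = 17.8×2.1 + 16.5×1.35 = 59.655 kPa.
Pore pressure: u = 9.81×(3.45 − 0) = 33.845 kPa.
Initial effective stress: σ'_0 = σ_v − u = 59.655 − 33.845 = 25.81 kPa.
Stress increase at mid-clay by the 2:1 spreading method:
Δσ ≈ qD²/(D+z)² = 235×2.3²/(2.3+3.45)² = 37.6 kPa
Final effective stress: σ'_f = 25.81 + 37.6 = 63.41 kPa.
σ'_f = 63.41 ≤ σ'_p = 75.9 kPa, so the clay remains overconsolidated and only the recompression index applies:
S_c = C_r·H/(1+e₀)·log₁₀(σ'_f/σ'_0) = 0.044×2.7/1.96×log₁₀(63.41/25.81)
    = 0.060614 × 0.39037 = 0.02366 m

S_c ≈ 23.7 mm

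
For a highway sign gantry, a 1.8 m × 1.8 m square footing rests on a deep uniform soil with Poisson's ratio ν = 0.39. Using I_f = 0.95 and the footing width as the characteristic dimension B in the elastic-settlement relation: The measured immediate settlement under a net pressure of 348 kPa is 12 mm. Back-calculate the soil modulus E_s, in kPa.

S_e = q·B·(1−ν²)/E_s · I_f  ⇒  E_s = q·B·(1−ν²)·I_f / S_e.
E_s = 348 × 1.8 × 0.8479 × 0.95 / 0.012 = 42050 kPa

E_s ≈ 42000 kPa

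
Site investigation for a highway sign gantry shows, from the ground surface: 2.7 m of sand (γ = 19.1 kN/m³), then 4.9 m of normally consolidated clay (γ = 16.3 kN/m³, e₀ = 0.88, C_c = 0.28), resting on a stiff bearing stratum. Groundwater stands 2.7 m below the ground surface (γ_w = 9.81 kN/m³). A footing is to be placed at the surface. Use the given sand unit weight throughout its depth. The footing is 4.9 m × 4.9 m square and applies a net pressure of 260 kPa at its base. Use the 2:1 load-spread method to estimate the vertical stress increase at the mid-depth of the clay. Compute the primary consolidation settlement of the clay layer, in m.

Mid-depth of clay below the ground surface: z = 2.7 + 4.9/2 = 5.15 m.
Total vertical stress at mid-clay: σ_v = 19.1×2.7 + 16.3×2.45 = 91.505 kPa.
Pore pressure: u = 9.81×(5.15 − 2.7) = 24.035 kPa.
Initial effective stress: σ'_0 = σ_v − u = 91.505 − 24.035 = 67.47 kPa.
Stress increase at mid-clay by the 2:1 spreading method:
Δσ = qBL/((B+z)(L+z)) = 260×4.9×4.9/((4.9+5.15)(4.9+5.15)) = 61.806 kPa
Final effective stress: σ'_f = σ'_0 + Δσ = 67.47 + 61.806 = 129.28 kPa.
Normally consolidated clay, so the full stress increment lies on the virgin compression line:
S_c = C_c·H/(1+e₀)·log₁₀(σ'_f/σ'_0) = 0.28×4.9/(1+0.88)×log₁₀(129.28/67.47)
    = 0.72979 × 0.28242 = 0.2061 m

S_c ≈ 0.206 m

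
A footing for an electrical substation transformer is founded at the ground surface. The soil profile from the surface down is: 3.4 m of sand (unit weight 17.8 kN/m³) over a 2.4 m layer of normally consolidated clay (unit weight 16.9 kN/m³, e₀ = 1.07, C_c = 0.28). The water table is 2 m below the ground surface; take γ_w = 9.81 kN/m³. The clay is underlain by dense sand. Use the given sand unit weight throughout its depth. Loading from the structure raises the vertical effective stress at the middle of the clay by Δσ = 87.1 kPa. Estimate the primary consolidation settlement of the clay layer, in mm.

Mid-depth of clay below the ground surface: z = 3.4 + 2.4/2 = 4.6 m.
Total vertical stress at mid-clay: σ_v = 17.8×3.4 + 16.9×1.2 = 80.8 kPa.
Pore pressure: u = 9.81×(4.6 − 2) = 25.506 kPa.
Initial effective stress: σ'_0 = σ_v − u = 80.8 − 25.506 = 55.294 kPa.
Final effective stress: σ'_f = σ'_0 + Δσ = 55.294 + 87.1 = 142.39 kPa.
Normally consolidated clay, so the full stress increment lies on the virgin compression line:
S_c = C_c·H/(1+e₀)·log₁₀(σ'_f/σ'_0) = 0.28×2.4/(1+1.07)×log₁₀(142.39/55.294)
    = 0.32464 × 0.4108 = 0.1334 m

S_c ≈ 133 mm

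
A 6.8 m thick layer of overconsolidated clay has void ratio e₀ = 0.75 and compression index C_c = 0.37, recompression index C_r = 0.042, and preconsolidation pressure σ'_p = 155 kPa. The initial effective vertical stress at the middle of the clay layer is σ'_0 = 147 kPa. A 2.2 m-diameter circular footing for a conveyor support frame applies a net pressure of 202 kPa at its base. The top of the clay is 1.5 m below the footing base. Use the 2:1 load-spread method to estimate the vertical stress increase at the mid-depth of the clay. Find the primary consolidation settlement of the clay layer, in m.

S_c ≈ 0.0481 m

Mid-depth of clay below the footing base: z = 1.5 + 6.8/2 = 4.9 m.
Stress increase at mid-clay by the 2:1 spreading method:
Δσ ≈ qD²/(D+z)² = 202×2.2²/(2.2+4.9)² = 19.395 kPa
Final effective stress: σ'_f = 147 + 19.395 = 166.4 kPa.
σ'_f = 166.4 > σ'_p = 155 kPa, so the stress path crosses the preconsolidation pressure — recompression up to σ'_p, then virgin compression beyond:
S_c = H/(1+e₀)·[C_r·log₁₀(σ'_p/σ'_0) + C_c·log₁₀(σ'_f/σ'_p)]
    = 6.8/1.75 × [0.042×log₁₀(155/147) + 0.37×log₁₀(166.4/155)]
    = 3.8857 × [0.0009666 + 0.011404] = 0.04807 m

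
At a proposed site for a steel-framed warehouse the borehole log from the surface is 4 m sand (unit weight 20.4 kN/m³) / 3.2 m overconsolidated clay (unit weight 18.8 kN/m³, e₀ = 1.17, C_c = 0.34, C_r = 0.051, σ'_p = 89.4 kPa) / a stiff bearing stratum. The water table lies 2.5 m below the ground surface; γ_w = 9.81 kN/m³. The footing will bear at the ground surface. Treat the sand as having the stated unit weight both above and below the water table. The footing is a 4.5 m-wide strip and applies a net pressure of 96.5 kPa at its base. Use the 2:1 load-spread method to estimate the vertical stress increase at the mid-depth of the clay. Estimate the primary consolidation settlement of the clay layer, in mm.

S_c ≈ 74.8 mm

Mid-depth of clay below the ground surface: z = 4 + 3.2/2 = 5.6 m.
Total vertical stress at mid-clay: σ_v = 20.4×4 + 18.8×1.6 = 111.68 kPa.
Pore pressure: u = 9.81×(5.6 − 2.5) = 30.411 kPa.
Initial effective stress: σ'_0 = σ_v − u = 111.68 − 30.411 = 81.269 kPa.
Stress increase at mid-clay by the 2:1 spreading method:
Δσ = qB/(B+z) = 96.5×4.5/(4.5+5.6) = 42.995 kPa
Final effective stress: σ'_f = 81.269 + 42.995 = 124.26 kPa.
σ'_f = 124.26 > σ'_p = 89.4 kPa, so the stress path crosses the preconsolidation pressure — recompression up to σ'_p, then virgin compression beyond:
S_c = H/(1+e₀)·[C_r·log₁₀(σ'_p/σ'_0) + C_c·log₁₀(σ'_f/σ'_p)]
    = 3.2/2.17 × [0.051×log₁₀(89.4/81.269) + 0.34×log₁₀(124.26/89.4)]
    = 1.4747 × [0.002112 + 0.048618] = 0.07481 m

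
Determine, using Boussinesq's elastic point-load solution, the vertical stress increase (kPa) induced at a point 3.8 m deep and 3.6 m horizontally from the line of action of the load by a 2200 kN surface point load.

Δσ_z ≈ 14.7 kPa

Boussinesq vertical stress below a point load on an elastic half-space:
Δσ_z = 3P/(2πz²) · [1 + (r/z)²]^(−5/2)
r/z = 3.6/3.8 = 0.94737; [1+(r/z)²]^(−5/2) = 0.20162.
Δσ_z = 3×2200/(2π×3.8²) × 0.20162 = 72.744 × 0.20162 = 14.67 kPa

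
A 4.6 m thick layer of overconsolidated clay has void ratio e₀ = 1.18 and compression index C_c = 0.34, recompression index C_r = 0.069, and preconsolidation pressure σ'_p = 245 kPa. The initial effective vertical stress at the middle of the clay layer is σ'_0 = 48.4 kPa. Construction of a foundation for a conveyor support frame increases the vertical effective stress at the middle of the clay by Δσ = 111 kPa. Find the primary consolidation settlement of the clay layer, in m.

S_c ≈ 0.0754 m

Final effective stress: σ'_f = 48.4 + 111 = 159.4 kPa.
σ'_f = 159.4 ≤ σ'_p = 245 kPa, so the clay remains overconsolidated and only the recompression index applies:
S_c = C_r·H/(1+e₀)·log₁₀(σ'_f/σ'_0) = 0.069×4.6/2.18×log₁₀(159.4/48.4)
    = 0.1456 × 0.51764 = 0.07537 m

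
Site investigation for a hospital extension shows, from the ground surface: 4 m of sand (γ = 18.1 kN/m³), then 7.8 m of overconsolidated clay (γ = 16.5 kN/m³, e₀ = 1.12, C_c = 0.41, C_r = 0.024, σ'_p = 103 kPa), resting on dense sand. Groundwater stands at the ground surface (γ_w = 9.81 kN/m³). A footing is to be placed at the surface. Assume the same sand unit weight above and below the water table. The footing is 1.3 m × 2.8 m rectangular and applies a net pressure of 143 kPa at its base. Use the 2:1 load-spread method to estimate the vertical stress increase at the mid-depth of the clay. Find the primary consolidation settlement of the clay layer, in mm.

S_c ≈ 3.28 mm

Mid-depth of clay below the ground surface: z = 4 + 7.8/2 = 7.9 m.
Total vertical stress at mid-clay: σ_v = 18.1×4 + 16.5×3.9 = 136.75 kPa.
Pore pressure: u = 9.81×(7.9 − 0) = 77.499 kPa.
Initial effective stress: σ'_0 = σ_v − u = 136.75 − 77.499 = 59.251 kPa.
Stress increase at mid-clay by the 2:1 spreading method:
Δσ = qBL/((B+z)(L+z)) = 143×1.3×2.8/((1.3+7.9)(2.8+7.9)) = 5.2877 kPa
Final effective stress: σ'_f = 59.251 + 5.2877 = 64.539 kPa.
σ'_f = 64.539 ≤ σ'_p = 103 kPa, so the clay remains overconsolidated and only the recompression index applies:
S_c = C_r·H/(1+e₀)·log₁₀(σ'_f/σ'_0) = 0.024×7.8/2.12×log₁₀(64.539/59.251)
    = 0.088301 × 0.037127 = 0.003278 m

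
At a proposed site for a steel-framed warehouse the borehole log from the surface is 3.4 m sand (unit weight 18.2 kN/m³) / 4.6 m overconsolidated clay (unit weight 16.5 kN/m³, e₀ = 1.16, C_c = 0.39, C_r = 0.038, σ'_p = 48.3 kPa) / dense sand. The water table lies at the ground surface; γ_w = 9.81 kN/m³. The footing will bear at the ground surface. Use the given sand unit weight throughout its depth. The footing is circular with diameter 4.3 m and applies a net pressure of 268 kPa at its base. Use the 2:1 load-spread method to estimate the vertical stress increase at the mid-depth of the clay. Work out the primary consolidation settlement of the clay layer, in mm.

S_c ≈ 241 mm

Mid-depth of clay below the ground surface: z = 3.4 + 4.6/2 = 5.7 m.
Total vertical stress at mid-clay: σ_v = 18.2×3.4 + 16.5×2.3 = 99.83 kPa.
Pore pressure: u = 9.81×(5.7 − 0) = 55.917 kPa.
Initial effective stress: σ'_0 = σ_v − u = 99.83 − 55.917 = 43.913 kPa.
Stress increase at mid-clay by the 2:1 spreading method:
Δσ ≈ qD²/(D+z)² = 268×4.3²/(4.3+5.7)² = 49.553 kPa
Final effective stress: σ'_f = 43.913 + 49.553 = 93.466 kPa.
σ'_f = 93.466 > σ'_p = 48.3 kPa, so the stress path crosses the preconsolidation pressure — recompression up to σ'_p, then virgin compression beyond:
S_c = H/(1+e₀)·[C_r·log₁₀(σ'_p/σ'_0) + C_c·log₁₀(σ'_f/σ'_p)]
    = 4.6/2.16 × [0.038×log₁₀(48.3/43.913) + 0.39×log₁₀(93.466/48.3)]
    = 2.1296 × [0.0015715 + 0.11182] = 0.2415 m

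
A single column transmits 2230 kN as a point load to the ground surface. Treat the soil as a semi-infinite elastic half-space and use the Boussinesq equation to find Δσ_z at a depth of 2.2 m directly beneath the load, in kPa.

Boussinesq vertical stress below a point load on an elastic half-space:
Δσ_z = 3P/(2πz²) · [1 + (r/z)²]^(−5/2)
r/z = 0/2.2 = 0; [1+(r/z)²]^(−5/2) = 1.
Δσ_z = 3×2230/(2π×2.2²) × 1 = 219.99 × 1 = 220 kPa

Δσ_z ≈ 220 kPa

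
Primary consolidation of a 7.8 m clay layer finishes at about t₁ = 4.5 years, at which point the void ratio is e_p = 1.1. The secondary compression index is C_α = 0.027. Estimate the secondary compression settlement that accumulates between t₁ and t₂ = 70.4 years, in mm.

Secondary compression: S_s = C_α·H/(1+e_p)·log₁₀(t₂/t₁)
S_s = 0.027×7.8/(1+1.1)×log₁₀(70.4/4.5)
    = 0.1003 × 1.194 = 0.1198 m

S_s ≈ 120 mm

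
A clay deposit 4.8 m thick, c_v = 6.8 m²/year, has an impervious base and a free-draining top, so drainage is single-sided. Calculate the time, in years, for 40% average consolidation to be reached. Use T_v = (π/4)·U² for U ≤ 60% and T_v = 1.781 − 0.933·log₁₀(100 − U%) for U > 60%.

Drainage path length: H_d = H = 4.8 m (single drainage).
U ≤ 60%: T_v = (π/4)·U² = (π/4)×0.4² = 0.12566.
t = T_v·H_d²/c_v = 0.12566×4.8²/6.8 = 0.4258 years.

t ≈ 0.426 years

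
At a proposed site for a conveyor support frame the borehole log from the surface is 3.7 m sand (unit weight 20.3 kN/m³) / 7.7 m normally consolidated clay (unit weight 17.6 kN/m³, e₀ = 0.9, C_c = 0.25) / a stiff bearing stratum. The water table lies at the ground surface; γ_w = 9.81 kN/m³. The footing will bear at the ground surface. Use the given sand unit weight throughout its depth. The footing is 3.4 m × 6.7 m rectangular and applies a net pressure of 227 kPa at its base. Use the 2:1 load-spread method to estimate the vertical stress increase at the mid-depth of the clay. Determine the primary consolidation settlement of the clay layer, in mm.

Mid-depth of clay below the ground surface: z = 3.7 + 7.7/2 = 7.55 m.
Total vertical stress at mid-clay: σ_v = 20.3×3.7 + 17.6×3.85 = 142.87 kPa.
Pore pressure: u = 9.81×(7.55 − 0) = 74.066 kPa.
Initial effective stress: σ'_0 = σ_v − u = 142.87 − 74.066 = 68.804 kPa.
Stress increase at mid-clay by the 2:1 spreading method:
Δσ = qBL/((B+z)(L+z)) = 227×3.4×6.7/((3.4+7.55)(6.7+7.55)) = 33.14 kPa
Final effective stress: σ'_f = σ'_0 + Δσ = 68.804 + 33.14 = 101.94 kPa.
Normally consolidated clay, so the full stress increment lies on the virgin compression line:
S_c = C_c·H/(1+e₀)·log₁₀(σ'_f/σ'_0) = 0.25×7.7/(1+0.9)×log₁₀(101.94/68.804)
    = 1.0132 × 0.17073 = 0.173 m

S_c ≈ 173 mm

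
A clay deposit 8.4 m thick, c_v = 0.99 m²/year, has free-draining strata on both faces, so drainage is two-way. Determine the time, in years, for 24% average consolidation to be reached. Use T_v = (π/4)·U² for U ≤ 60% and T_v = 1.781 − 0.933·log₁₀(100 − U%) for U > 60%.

Drainage path length: H_d = H/2 = 4.2 m (double drainage).
U ≤ 60%: T_v = (π/4)·U² = (π/4)×0.24² = 0.045239.
t = T_v·H_d²/c_v = 0.045239×4.2²/0.99 = 0.8061 years.

t ≈ 0.806 years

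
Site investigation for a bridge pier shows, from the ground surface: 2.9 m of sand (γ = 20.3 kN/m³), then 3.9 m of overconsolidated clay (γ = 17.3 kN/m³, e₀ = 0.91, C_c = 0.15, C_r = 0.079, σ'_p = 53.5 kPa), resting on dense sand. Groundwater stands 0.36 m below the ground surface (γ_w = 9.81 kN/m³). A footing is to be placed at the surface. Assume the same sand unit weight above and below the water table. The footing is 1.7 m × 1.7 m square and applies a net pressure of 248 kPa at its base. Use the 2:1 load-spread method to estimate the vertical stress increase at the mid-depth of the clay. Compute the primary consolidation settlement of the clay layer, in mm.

S_c ≈ 33.2 mm

Mid-depth of clay below the ground surface: z = 2.9 + 3.9/2 = 4.85 m.
Total vertical stress at mid-clay: σ_v = 20.3×2.9 + 17.3×1.95 = 92.605 kPa.
Pore pressure: u = 9.81×(4.85 − 0.36) = 44.047 kPa.
Initial effective stress: σ'_0 = σ_v − u = 92.605 − 44.047 = 48.558 kPa.
Stress increase at mid-clay by the 2:1 spreading method:
Δσ = qBL/((B+z)(L+z)) = 248×1.7×1.7/((1.7+4.85)(1.7+4.85)) = 16.706 kPa
Final effective stress: σ'_f = 48.558 + 16.706 = 65.264 kPa.
σ'_f = 65.264 > σ'_p = 53.5 kPa, so the stress path crosses the preconsolidation pressure — recompression up to σ'_p, then virgin compression beyond:
S_c = H/(1+e₀)·[C_r·log₁₀(σ'_p/σ'_0) + C_c·log₁₀(σ'_f/σ'_p)]
    = 3.9/1.91 × [0.079×log₁₀(53.5/48.558) + 0.15×log₁₀(65.264/53.5)]
    = 2.0419 × [0.0033253 + 0.012948] = 0.03323 m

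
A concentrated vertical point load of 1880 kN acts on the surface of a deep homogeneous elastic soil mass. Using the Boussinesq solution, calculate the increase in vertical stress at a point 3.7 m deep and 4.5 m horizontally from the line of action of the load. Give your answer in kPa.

Δσ_z ≈ 6.78 kPa

Boussinesq vertical stress below a point load on an elastic half-space:
Δσ_z = 3P/(2πz²) · [1 + (r/z)²]^(−5/2)
r/z = 4.5/3.7 = 1.2162; [1+(r/z)²]^(−5/2) = 0.10333.
Δσ_z = 3×1880/(2π×3.7²) × 0.10333 = 65.569 × 0.10333 = 6.775 kPa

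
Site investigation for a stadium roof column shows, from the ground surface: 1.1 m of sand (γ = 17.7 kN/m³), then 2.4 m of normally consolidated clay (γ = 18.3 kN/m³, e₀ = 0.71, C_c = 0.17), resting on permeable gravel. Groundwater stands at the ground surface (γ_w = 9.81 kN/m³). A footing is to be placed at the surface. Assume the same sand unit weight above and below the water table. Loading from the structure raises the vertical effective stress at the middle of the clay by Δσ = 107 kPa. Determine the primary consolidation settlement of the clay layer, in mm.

S_c ≈ 197 mm

Mid-depth of clay below the ground surface: z = 1.1 + 2.4/2 = 2.3 m.
Total vertical stress at mid-clay: σ_v = 17.7×1.1 + 18.3×1.2 = 41.43 kPa.
Pore pressure: u = 9.81×(2.3 − 0) = 22.563 kPa.
Initial effective stress: σ'_0 = σ_v − u = 41.43 − 22.563 = 18.867 kPa.
Final effective stress: σ'_f = σ'_0 + Δσ = 18.867 + 107 = 125.87 kPa.
Normally consolidated clay, so the full stress increment lies on the virgin compression line:
S_c = C_c·H/(1+e₀)·log₁₀(σ'_f/σ'_0) = 0.17×2.4/(1+0.71)×log₁₀(125.87/18.867)
    = 0.2386 × 0.82422 = 0.1967 m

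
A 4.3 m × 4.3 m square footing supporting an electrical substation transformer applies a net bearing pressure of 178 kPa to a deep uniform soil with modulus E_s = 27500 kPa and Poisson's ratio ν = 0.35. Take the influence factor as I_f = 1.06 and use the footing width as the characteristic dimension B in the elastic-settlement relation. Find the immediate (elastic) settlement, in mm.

Immediate (elastic) settlement: S_e = q·B·(1−ν²)/E_s · I_f.
S_e = 178 × 4.3 × (1 − 0.35²) / 27500 × 1.06
    = 178 × 4.3 × 0.8775 / 27500 × 1.06
    = 0.02589 m = 25.89 mm

S_e ≈ 25.9 mm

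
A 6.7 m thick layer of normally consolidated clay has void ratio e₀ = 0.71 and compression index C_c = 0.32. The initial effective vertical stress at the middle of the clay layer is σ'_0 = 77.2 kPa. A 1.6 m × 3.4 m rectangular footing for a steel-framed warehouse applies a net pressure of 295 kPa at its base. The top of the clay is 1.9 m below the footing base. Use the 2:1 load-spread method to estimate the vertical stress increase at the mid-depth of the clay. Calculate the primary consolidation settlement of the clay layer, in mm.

Mid-depth of clay below the footing base: z = 1.9 + 6.7/2 = 5.25 m.
Stress increase at mid-clay by the 2:1 spreading method:
Δσ = qBL/((B+z)(L+z)) = 295×1.6×3.4/((1.6+5.25)(3.4+5.25)) = 27.084 kPa
Final effective stress: σ'_f = σ'_0 + Δσ = 77.2 + 27.084 = 104.28 kPa.
Normally consolidated clay, so the full stress increment lies on the virgin compression line:
S_c = C_c·H/(1+e₀)·log₁₀(σ'_f/σ'_0) = 0.32×6.7/(1+0.71)×log₁₀(104.28/77.2)
    = 1.2538 × 0.13058 = 0.1637 m

S_c ≈ 164 mm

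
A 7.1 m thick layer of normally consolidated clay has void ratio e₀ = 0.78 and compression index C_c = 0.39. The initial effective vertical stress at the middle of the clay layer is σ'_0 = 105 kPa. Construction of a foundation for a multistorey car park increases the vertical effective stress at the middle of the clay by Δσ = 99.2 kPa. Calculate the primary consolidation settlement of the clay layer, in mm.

S_c ≈ 449 mm

Final effective stress: σ'_f = σ'_0 + Δσ = 105 + 99.2 = 204.2 kPa.
Normally consolidated clay, so the full stress increment lies on the virgin compression line:
S_c = C_c·H/(1+e₀)·log₁₀(σ'_f/σ'_0) = 0.39×7.1/(1+0.78)×log₁₀(204.2/105)
    = 1.5556 × 0.28887 = 0.4494 m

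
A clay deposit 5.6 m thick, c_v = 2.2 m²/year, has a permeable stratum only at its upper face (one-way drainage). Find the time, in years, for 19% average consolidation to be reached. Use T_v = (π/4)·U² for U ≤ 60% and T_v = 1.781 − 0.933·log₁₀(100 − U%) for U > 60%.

t ≈ 0.404 years

Drainage path length: H_d = H = 5.6 m (single drainage).
U ≤ 60%: T_v = (π/4)·U² = (π/4)×0.19² = 0.028353.
t = T_v·H_d²/c_v = 0.028353×5.6²/2.2 = 0.4042 years.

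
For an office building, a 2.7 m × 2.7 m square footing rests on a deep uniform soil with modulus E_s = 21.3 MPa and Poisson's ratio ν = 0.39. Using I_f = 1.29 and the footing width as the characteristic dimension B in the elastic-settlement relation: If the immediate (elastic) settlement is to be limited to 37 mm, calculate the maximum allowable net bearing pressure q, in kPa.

q ≈ 267 kPa

E_s = 21.3 MPa = 21300 kPa.
S_e = q·B·(1−ν²)/E_s · I_f  ⇒  q = S_e·E_s / (B·(1−ν²)·I_f).
q = 0.037 × 21300 / (2.7 × 0.8479 × 1.29) = 266.9 kPa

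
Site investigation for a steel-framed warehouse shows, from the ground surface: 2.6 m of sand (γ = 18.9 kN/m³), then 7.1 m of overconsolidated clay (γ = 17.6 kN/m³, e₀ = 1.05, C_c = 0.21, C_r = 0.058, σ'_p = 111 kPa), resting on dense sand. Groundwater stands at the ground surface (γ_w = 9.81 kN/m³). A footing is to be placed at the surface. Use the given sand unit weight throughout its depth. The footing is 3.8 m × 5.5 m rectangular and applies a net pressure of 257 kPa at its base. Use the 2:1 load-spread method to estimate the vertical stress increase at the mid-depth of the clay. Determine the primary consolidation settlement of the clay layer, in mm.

Mid-depth of clay below the ground surface: z = 2.6 + 7.1/2 = 6.15 m.
Total vertical stress at mid-clay: σ_v = 18.9×2.6 + 17.6×3.55 = 111.62 kPa.
Pore pressure: u = 9.81×(6.15 − 0) = 60.332 kPa.
Initial effective stress: σ'_0 = σ_v − u = 111.62 − 60.332 = 51.288 kPa.
Stress increase at mid-clay by the 2:1 spreading method:
Δσ = qBL/((B+z)(L+z)) = 257×3.8×5.5/((3.8+6.15)(5.5+6.15)) = 46.337 kPa
Final effective stress: σ'_f = 51.288 + 46.337 = 97.625 kPa.
σ'_f = 97.625 ≤ σ'_p = 111 kPa, so the clay remains overconsolidated and only the recompression index applies:
S_c = C_r·H/(1+e₀)·log₁₀(σ'_f/σ'_0) = 0.058×7.1/2.05×log₁₀(97.625/51.288)
    = 0.20088 × 0.27955 = 0.05616 m

S_c ≈ 56.2 mm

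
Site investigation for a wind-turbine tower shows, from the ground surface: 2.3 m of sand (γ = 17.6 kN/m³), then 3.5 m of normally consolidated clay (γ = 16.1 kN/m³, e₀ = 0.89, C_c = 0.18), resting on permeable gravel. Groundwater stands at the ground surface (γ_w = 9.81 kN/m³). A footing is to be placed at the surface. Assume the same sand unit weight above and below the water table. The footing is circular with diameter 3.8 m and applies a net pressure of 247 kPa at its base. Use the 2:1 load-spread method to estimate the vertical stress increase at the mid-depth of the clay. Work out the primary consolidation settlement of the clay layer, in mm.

Mid-depth of clay below the ground surface: z = 2.3 + 3.5/2 = 4.05 m.
Total vertical stress at mid-clay: σ_v = 17.6×2.3 + 16.1×1.75 = 68.655 kPa.
Pore pressure: u = 9.81×(4.05 − 0) = 39.73 kPa.
Initial effective stress: σ'_0 = σ_v − u = 68.655 − 39.73 = 28.925 kPa.
Stress increase at mid-clay by the 2:1 spreading method:
Δσ ≈ qD²/(D+z)² = 247×3.8²/(3.8+4.05)² = 57.88 kPa
Final effective stress: σ'_f = σ'_0 + Δσ = 28.925 + 57.88 = 86.805 kPa.
Normally consolidated clay, so the full stress increment lies on the virgin compression line:
S_c = C_c·H/(1+e₀)·log₁₀(σ'_f/σ'_0) = 0.18×3.5/(1+0.89)×log₁₀(86.805/28.925)
    = 0.33333 × 0.47727 = 0.1591 m

S_c ≈ 159 mm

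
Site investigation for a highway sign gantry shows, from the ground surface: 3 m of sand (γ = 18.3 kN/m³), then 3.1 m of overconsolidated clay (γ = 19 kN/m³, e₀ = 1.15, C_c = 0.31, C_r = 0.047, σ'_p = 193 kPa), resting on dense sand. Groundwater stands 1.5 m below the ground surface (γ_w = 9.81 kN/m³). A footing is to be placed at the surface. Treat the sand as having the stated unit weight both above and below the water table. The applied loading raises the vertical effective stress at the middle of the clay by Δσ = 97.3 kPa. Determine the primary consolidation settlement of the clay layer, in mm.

S_c ≈ 30.2 mm

Mid-depth of clay below the ground surface: z = 3 + 3.1/2 = 4.55 m.
Total vertical stress at mid-clay: σ_v = 18.3×3 + 19×1.55 = 84.35 kPa.
Pore pressure: u = 9.81×(4.55 − 1.5) = 29.921 kPa.
Initial effective stress: σ'_0 = σ_v − u = 84.35 − 29.921 = 54.429 kPa.
Final effective stress: σ'_f = 54.429 + 97.3 = 151.73 kPa.
σ'_f = 151.73 ≤ σ'_p = 193 kPa, so the clay remains overconsolidated and only the recompression index applies:
S_c = C_r·H/(1+e₀)·log₁₀(σ'_f/σ'_0) = 0.047×3.1/2.15×log₁₀(151.73/54.429)
    = 0.067769 × 0.44524 = 0.03017 m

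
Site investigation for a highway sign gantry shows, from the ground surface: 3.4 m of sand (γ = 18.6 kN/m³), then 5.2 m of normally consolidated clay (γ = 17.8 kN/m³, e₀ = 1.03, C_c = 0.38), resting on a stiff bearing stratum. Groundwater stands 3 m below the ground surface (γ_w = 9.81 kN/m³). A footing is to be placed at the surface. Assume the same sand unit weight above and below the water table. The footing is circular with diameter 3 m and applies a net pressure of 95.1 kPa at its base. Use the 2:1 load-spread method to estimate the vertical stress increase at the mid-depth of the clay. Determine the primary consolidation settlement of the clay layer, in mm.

S_c ≈ 52.4 mm

Mid-depth of clay below the ground surface: z = 3.4 + 5.2/2 = 6 m.
Total vertical stress at mid-clay: σ_v = 18.6×3.4 + 17.8×2.6 = 109.52 kPa.
Pore pressure: u = 9.81×(6 − 3) = 29.43 kPa.
Initial effective stress: σ'_0 = σ_v − u = 109.52 − 29.43 = 80.09 kPa.
Stress increase at mid-clay by the 2:1 spreading method:
Δσ ≈ qD²/(D+z)² = 95.1×3²/(3+6)² = 10.567 kPa
Final effective stress: σ'_f = σ'_0 + Δσ = 80.09 + 10.567 = 90.657 kPa.
Normally consolidated clay, so the full stress increment lies on the virgin compression line:
S_c = C_c·H/(1+e₀)·log₁₀(σ'_f/σ'_0) = 0.38×5.2/(1+1.03)×log₁₀(90.657/80.09)
    = 0.9734 × 0.053823 = 0.05239 m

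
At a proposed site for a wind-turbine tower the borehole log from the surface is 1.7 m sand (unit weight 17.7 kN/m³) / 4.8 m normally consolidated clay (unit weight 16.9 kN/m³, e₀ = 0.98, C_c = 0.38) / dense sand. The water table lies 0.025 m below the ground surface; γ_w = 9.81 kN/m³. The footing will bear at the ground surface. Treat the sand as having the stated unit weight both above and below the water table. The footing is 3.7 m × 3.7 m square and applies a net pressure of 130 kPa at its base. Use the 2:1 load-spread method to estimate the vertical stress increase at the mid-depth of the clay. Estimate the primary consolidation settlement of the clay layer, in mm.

Mid-depth of clay below the ground surface: z = 1.7 + 4.8/2 = 4.1 m.
Total vertical stress at mid-clay: σ_v = 17.7×1.7 + 16.9×2.4 = 70.65 kPa.
Pore pressure: u = 9.81×(4.1 − 0.025) = 39.976 kPa.
Initial effective stress: σ'_0 = σ_v − u = 70.65 − 39.976 = 30.674 kPa.
Stress increase at mid-clay by the 2:1 spreading method:
Δσ = qBL/((B+z)(L+z)) = 130×3.7×3.7/((3.7+4.1)(3.7+4.1)) = 29.252 kPa
Final effective stress: σ'_f = σ'_0 + Δσ = 30.674 + 29.252 = 59.926 kPa.
Normally consolidated clay, so the full stress increment lies on the virgin compression line:
S_c = C_c·H/(1+e₀)·log₁₀(σ'_f/σ'_0) = 0.38×4.8/(1+0.98)×log₁₀(59.926/30.674)
    = 0.92121 × 0.29084 = 0.2679 m

S_c ≈ 268 mm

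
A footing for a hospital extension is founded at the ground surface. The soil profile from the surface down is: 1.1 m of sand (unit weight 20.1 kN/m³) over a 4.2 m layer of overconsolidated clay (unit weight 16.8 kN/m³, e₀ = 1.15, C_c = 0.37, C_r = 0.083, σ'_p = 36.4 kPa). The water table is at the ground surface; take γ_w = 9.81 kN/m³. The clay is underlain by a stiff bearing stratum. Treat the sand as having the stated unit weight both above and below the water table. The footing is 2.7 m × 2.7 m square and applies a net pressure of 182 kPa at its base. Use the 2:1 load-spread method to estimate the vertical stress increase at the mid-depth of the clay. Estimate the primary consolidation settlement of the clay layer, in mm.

S_c ≈ 201 mm

Mid-depth of clay below the ground surface: z = 1.1 + 4.2/2 = 3.2 m.
Total vertical stress at mid-clay: σ_v = 20.1×1.1 + 16.8×2.1 = 57.39 kPa.
Pore pressure: u = 9.81×(3.2 − 0) = 31.392 kPa.
Initial effective stress: σ'_0 = σ_v − u = 57.39 − 31.392 = 25.998 kPa.
Stress increase at mid-clay by the 2:1 spreading method:
Δσ = qBL/((B+z)(L+z)) = 182×2.7×2.7/((2.7+3.2)(2.7+3.2)) = 38.115 kPa
Final effective stress: σ'_f = 25.998 + 38.115 = 64.113 kPa.
σ'_f = 64.113 > σ'_p = 36.4 kPa, so the stress path crosses the preconsolidation pressure — recompression up to σ'_p, then virgin compression beyond:
S_c = H/(1+e₀)·[C_r·log₁₀(σ'_p/σ'_0) + C_c·log₁₀(σ'_f/σ'_p)]
    = 4.2/2.15 × [0.083×log₁₀(36.4/25.998) + 0.37×log₁₀(64.113/36.4)]
    = 1.9535 × [0.012131 + 0.090963] = 0.2014 m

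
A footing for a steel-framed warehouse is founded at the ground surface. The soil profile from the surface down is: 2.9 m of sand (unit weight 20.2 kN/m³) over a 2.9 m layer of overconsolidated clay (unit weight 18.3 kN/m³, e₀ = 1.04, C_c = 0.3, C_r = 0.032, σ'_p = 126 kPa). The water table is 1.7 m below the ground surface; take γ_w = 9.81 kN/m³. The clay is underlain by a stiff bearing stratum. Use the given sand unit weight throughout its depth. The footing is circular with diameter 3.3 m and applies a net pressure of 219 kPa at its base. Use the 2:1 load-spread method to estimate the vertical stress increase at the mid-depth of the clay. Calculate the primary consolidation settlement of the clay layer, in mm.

S_c ≈ 10.4 mm

Mid-depth of clay below the ground surface: z = 2.9 + 2.9/2 = 4.35 m.
Total vertical stress at mid-clay: σ_v = 20.2×2.9 + 18.3×1.45 = 85.115 kPa.
Pore pressure: u = 9.81×(4.35 − 1.7) = 25.997 kPa.
Initial effective stress: σ'_0 = σ_v − u = 85.115 − 25.997 = 59.118 kPa.
Stress increase at mid-clay by the 2:1 spreading method:
Δσ ≈ qD²/(D+z)² = 219×3.3²/(3.3+4.35)² = 40.752 kPa
Final effective stress: σ'_f = 59.118 + 40.752 = 99.87 kPa.
σ'_f = 99.87 ≤ σ'_p = 126 kPa, so the clay remains overconsolidated and only the recompression index applies:
S_c = C_r·H/(1+e₀)·log₁₀(σ'_f/σ'_0) = 0.032×2.9/2.04×log₁₀(99.87/59.118)
    = 0.045491 × 0.22772 = 0.01036 m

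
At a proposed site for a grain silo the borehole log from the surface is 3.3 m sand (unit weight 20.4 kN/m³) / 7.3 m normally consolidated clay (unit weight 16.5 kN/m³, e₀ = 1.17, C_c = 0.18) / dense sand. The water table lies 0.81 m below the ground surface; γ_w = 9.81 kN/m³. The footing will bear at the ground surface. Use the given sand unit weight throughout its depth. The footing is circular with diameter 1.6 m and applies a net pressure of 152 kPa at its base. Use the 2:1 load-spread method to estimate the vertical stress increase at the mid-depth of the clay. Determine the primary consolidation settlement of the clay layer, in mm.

S_c ≈ 20 mm

Mid-depth of clay below the ground surface: z = 3.3 + 7.3/2 = 6.95 m.
Total vertical stress at mid-clay: σ_v = 20.4×3.3 + 16.5×3.65 = 127.54 kPa.
Pore pressure: u = 9.81×(6.95 − 0.81) = 60.233 kPa.
Initial effective stress: σ'_0 = σ_v − u = 127.54 − 60.233 = 67.307 kPa.
Stress increase at mid-clay by the 2:1 spreading method:
Δσ ≈ qD²/(D+z)² = 152×1.6²/(1.6+6.95)² = 5.3229 kPa
Final effective stress: σ'_f = σ'_0 + Δσ = 67.307 + 5.3229 = 72.63 kPa.
Normally consolidated clay, so the full stress increment lies on the virgin compression line:
S_c = C_c·H/(1+e₀)·log₁₀(σ'_f/σ'_0) = 0.18×7.3/(1+1.17)×log₁₀(72.63/67.307)
    = 0.60553 × 0.033056 = 0.02002 m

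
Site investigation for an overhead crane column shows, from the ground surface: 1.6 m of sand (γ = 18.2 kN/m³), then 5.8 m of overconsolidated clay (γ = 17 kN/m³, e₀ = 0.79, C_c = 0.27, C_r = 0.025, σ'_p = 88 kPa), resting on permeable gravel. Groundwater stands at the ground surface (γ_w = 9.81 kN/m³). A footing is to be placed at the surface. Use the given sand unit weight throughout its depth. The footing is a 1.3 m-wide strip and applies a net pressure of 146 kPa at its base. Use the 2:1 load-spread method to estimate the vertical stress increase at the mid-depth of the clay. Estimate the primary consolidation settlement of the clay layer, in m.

S_c ≈ 0.0236 m

Mid-depth of clay below the ground surface: z = 1.6 + 5.8/2 = 4.5 m.
Total vertical stress at mid-clay: σ_v = 18.2×1.6 + 17×2.9 = 78.42 kPa.
Pore pressure: u = 9.81×(4.5 − 0) = 44.145 kPa.
Initial effective stress: σ'_0 = σ_v − u = 78.42 − 44.145 = 34.275 kPa.
Stress increase at mid-clay by the 2:1 spreading method:
Δσ = qB/(B+z) = 146×1.3/(1.3+4.5) = 32.724 kPa
Final effective stress: σ'_f = 34.275 + 32.724 = 66.999 kPa.
σ'_f = 66.999 ≤ σ'_p = 88 kPa, so the clay remains overconsolidated and only the recompression index applies:
S_c = C_r·H/(1+e₀)·log₁₀(σ'_f/σ'_0) = 0.025×5.8/1.79×log₁₀(66.999/34.275)
    = 0.081005 × 0.29109 = 0.02358 m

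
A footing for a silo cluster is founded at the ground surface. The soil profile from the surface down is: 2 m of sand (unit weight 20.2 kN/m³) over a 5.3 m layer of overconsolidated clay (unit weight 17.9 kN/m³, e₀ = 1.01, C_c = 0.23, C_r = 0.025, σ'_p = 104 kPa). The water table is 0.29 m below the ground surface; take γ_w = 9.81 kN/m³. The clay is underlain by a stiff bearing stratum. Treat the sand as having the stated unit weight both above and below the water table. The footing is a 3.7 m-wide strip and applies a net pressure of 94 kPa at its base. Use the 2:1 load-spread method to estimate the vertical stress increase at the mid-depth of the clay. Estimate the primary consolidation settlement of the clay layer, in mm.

S_c ≈ 18.7 mm

Mid-depth of clay below the ground surface: z = 2 + 5.3/2 = 4.65 m.
Total vertical stress at mid-clay: σ_v = 20.2×2 + 17.9×2.65 = 87.835 kPa.
Pore pressure: u = 9.81×(4.65 − 0.29) = 42.772 kPa.
Initial effective stress: σ'_0 = σ_v − u = 87.835 − 42.772 = 45.063 kPa.
Stress increase at mid-clay by the 2:1 spreading method:
Δσ = qB/(B+z) = 94×3.7/(3.7+4.65) = 41.653 kPa
Final effective stress: σ'_f = 45.063 + 41.653 = 86.716 kPa.
σ'_f = 86.716 ≤ σ'_p = 104 kPa, so the clay remains overconsolidated and only the recompression index applies:
S_c = C_r·H/(1+e₀)·log₁₀(σ'_f/σ'_0) = 0.025×5.3/2.01×log₁₀(86.716/45.063)
    = 0.06592 × 0.28428 = 0.01874 m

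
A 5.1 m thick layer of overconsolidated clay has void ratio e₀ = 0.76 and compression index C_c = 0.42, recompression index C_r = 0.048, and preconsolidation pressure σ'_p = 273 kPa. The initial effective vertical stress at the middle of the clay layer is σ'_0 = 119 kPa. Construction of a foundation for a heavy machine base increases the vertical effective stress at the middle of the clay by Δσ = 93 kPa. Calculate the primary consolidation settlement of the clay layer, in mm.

Final effective stress: σ'_f = 119 + 93 = 212 kPa.
σ'_f = 212 ≤ σ'_p = 273 kPa, so the clay remains overconsolidated and only the recompression index applies:
S_c = C_r·H/(1+e₀)·log₁₀(σ'_f/σ'_0) = 0.048×5.1/1.76×log₁₀(212/119)
    = 0.13909 × 0.25079 = 0.03488 m

S_c ≈ 34.9 mm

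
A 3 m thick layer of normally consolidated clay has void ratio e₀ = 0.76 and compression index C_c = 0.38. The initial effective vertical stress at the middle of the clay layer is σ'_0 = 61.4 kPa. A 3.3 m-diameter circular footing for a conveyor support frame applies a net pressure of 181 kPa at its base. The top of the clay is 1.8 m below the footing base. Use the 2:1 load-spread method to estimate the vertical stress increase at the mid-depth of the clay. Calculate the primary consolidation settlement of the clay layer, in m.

S_c ≈ 0.155 m

Mid-depth of clay below the footing base: z = 1.8 + 3/2 = 3.3 m.
Stress increase at mid-clay by the 2:1 spreading method:
Δσ ≈ qD²/(D+z)² = 181×3.3²/(3.3+3.3)² = 45.25 kPa
Final effective stress: σ'_f = σ'_0 + Δσ = 61.4 + 45.25 = 106.65 kPa.
Normally consolidated clay, so the full stress increment lies on the virgin compression line:
S_c = C_c·H/(1+e₀)·log₁₀(σ'_f/σ'_0) = 0.38×3/(1+0.76)×log₁₀(106.65/61.4)
    = 0.64773 × 0.23979 = 0.1553 m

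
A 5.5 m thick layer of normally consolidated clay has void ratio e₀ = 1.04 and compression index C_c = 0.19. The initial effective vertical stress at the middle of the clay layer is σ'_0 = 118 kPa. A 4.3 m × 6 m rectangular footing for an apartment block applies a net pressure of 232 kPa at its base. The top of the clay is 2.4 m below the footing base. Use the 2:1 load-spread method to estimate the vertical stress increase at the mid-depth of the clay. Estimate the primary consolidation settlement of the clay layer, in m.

S_c ≈ 0.0874 m

Mid-depth of clay below the footing base: z = 2.4 + 5.5/2 = 5.15 m.
Stress increase at mid-clay by the 2:1 spreading method:
Δσ = qBL/((B+z)(L+z)) = 232×4.3×6/((4.3+5.15)(6+5.15)) = 56.807 kPa
Final effective stress: σ'_f = σ'_0 + Δσ = 118 + 56.807 = 174.81 kPa.
Normally consolidated clay, so the full stress increment lies on the virgin compression line:
S_c = C_c·H/(1+e₀)·log₁₀(σ'_f/σ'_0) = 0.19×5.5/(1+1.04)×log₁₀(174.81/118)
    = 0.51225 × 0.17068 = 0.08743 m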